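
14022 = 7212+6810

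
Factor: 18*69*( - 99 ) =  - 2^1*3^5*11^1*23^1 = - 122958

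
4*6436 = 25744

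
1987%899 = 189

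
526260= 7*75180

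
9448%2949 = 601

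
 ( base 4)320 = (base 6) 132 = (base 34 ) 1M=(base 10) 56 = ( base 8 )70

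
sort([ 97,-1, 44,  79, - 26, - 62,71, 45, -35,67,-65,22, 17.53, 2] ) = [- 65, - 62,-35,-26 ,-1,2, 17.53, 22 , 44,  45, 67,71,79,97] 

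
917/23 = 917/23 = 39.87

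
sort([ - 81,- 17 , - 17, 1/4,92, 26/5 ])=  [  -  81, - 17 , - 17,1/4,26/5,92 ] 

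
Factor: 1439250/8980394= 719625/4490197 = 3^1*5^3 * 19^1 * 41^( - 1)*101^1*109517^ (-1 ) 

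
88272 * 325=28688400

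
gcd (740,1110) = 370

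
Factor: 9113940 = 2^2 * 3^2 * 5^1*11^1*4603^1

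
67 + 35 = 102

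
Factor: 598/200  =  2^(-2)*5^( - 2) * 13^1*23^1= 299/100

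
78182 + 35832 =114014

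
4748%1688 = 1372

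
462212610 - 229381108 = 232831502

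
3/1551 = 1/517 = 0.00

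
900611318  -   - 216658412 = 1117269730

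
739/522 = 739/522 = 1.42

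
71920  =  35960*2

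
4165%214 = 99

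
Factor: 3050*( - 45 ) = -137250 = - 2^1*3^2*5^3*61^1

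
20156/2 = 10078 = 10078.00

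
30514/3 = 30514/3 = 10171.33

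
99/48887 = 99/48887 = 0.00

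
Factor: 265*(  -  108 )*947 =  - 2^2*3^3 * 5^1 * 53^1*947^1= - 27103140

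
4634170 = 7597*610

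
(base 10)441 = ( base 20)121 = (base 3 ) 121100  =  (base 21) 100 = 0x1b9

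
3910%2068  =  1842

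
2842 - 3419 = -577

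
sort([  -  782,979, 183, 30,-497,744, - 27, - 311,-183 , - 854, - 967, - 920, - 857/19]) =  [ -967, - 920, -854, - 782,-497, - 311, - 183,-857/19,-27, 30 , 183,744,979]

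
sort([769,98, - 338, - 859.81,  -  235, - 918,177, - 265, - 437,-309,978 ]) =[-918, - 859.81, - 437,  -  338, - 309,-265,-235, 98, 177, 769,978]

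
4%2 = 0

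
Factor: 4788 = 2^2*3^2*7^1*19^1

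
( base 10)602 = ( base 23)134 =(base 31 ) JD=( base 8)1132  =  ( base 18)1f8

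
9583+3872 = 13455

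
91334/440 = 45667/220 = 207.58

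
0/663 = 0 = 0.00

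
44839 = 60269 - 15430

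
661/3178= 661/3178=0.21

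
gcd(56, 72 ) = 8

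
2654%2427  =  227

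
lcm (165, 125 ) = 4125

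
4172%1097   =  881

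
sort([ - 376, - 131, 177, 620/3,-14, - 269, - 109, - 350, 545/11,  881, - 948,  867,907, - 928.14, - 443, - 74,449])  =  [  -  948, - 928.14,  -  443, - 376, - 350, - 269, - 131  , - 109, - 74,  -  14, 545/11,177, 620/3,  449, 867,  881,  907]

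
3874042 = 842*4601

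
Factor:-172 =  -  2^2*43^1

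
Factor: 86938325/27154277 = 5^2 *97^(  -  1)*1039^1*3347^1*279941^( - 1 ) 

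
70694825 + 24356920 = 95051745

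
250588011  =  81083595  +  169504416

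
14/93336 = 7/46668 = 0.00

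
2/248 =1/124 = 0.01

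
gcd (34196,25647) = 8549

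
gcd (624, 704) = 16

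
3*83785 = 251355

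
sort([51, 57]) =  [51,57]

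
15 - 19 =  - 4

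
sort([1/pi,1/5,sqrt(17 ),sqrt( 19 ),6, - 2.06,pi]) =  [ - 2.06, 1/5,1/pi,pi, sqrt( 17), sqrt( 19),6]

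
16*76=1216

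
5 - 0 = 5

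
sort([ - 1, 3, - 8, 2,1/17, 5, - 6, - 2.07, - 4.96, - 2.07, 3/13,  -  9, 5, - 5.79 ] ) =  [  -  9,  -  8, - 6, - 5.79 , - 4.96, - 2.07, - 2.07, - 1, 1/17, 3/13, 2, 3 , 5, 5]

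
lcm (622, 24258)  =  24258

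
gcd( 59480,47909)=1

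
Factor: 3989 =3989^1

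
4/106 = 2/53 = 0.04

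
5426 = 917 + 4509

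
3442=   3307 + 135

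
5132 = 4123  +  1009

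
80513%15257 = 4228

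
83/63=83/63 = 1.32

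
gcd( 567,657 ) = 9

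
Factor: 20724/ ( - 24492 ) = - 11/13  =  - 11^1*13^(  -  1)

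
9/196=9/196   =  0.05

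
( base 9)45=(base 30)1B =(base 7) 56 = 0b101001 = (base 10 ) 41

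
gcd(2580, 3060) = 60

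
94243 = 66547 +27696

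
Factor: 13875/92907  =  125/837 = 3^ ( - 3)*5^3*31^( - 1)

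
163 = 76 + 87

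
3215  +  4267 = 7482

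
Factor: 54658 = 2^1*27329^1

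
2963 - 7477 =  - 4514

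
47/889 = 47/889  =  0.05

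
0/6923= 0 = 0.00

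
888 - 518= 370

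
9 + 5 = 14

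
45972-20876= 25096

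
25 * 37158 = 928950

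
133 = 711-578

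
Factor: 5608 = 2^3 *701^1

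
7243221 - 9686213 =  - 2442992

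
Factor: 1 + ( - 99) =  - 98=-2^1*7^2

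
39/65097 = 13/21699 = 0.00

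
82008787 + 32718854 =114727641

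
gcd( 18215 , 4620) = 5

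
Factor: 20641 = 20641^1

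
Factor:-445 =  - 5^1*89^1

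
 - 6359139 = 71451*( - 89 ) 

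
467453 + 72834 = 540287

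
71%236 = 71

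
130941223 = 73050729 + 57890494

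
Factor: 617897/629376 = 2^(  -  7)*3^( - 1 )*7^1*11^( - 1 )*103^1*149^( - 1 )*857^1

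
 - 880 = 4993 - 5873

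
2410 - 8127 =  - 5717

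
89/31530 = 89/31530 = 0.00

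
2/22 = 1/11 = 0.09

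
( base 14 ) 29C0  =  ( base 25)blk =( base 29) 8NP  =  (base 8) 16374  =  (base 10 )7420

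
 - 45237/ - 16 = 45237/16 =2827.31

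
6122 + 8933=15055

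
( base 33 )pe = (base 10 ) 839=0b1101000111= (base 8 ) 1507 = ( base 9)1132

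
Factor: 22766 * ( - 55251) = -1257844266 = - 2^1*3^2*7^1*877^1*11383^1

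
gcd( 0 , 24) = 24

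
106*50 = 5300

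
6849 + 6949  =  13798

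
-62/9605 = - 62/9605 = - 0.01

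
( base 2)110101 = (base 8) 65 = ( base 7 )104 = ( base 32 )1L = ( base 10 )53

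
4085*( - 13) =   -  53105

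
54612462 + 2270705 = 56883167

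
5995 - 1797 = 4198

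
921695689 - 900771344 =20924345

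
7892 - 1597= 6295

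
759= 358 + 401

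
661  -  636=25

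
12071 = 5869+6202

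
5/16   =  5/16= 0.31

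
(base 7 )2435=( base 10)908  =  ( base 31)t9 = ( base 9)1218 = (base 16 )38c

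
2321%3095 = 2321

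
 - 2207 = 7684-9891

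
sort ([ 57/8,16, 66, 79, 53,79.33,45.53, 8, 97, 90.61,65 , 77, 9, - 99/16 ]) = [-99/16, 57/8,8,9, 16, 45.53,53,65,66,  77, 79,79.33, 90.61,  97]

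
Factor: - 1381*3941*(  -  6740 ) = 36682591540 = 2^2*5^1*7^1* 337^1*563^1*1381^1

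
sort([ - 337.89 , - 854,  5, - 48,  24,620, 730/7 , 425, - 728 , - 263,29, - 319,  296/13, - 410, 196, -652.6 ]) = [ -854, - 728, - 652.6, - 410 , -337.89,- 319,  -  263, - 48, 5,296/13 , 24,29 , 730/7, 196,425 , 620 ]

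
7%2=1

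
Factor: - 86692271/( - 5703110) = 2^(-1)*5^( - 1 ) *7^(-2 )*103^(-1)*113^(- 1 )*151^1*569^1*1009^1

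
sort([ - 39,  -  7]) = [ - 39, - 7 ] 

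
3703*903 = 3343809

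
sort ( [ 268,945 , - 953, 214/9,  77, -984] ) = [ -984 , - 953 , 214/9, 77, 268, 945 ] 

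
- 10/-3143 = 10/3143 = 0.00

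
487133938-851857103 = -364723165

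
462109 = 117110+344999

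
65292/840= 77 + 51/70 = 77.73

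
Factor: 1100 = 2^2*5^2*11^1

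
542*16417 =8898014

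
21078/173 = 21078/173 = 121.84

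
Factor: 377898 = 2^1*3^1*62983^1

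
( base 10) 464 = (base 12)328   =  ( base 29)G0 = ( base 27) H5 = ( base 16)1d0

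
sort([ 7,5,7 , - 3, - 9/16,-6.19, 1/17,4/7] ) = [-6.19, - 3,-9/16, 1/17,4/7,5,7,7] 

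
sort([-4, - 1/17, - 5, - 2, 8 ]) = [ - 5, - 4, - 2, - 1/17,8] 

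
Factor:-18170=-2^1*5^1*23^1*79^1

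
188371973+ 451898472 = 640270445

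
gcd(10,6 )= 2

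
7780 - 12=7768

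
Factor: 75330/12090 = 3^4*13^( - 1 ) = 81/13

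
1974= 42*47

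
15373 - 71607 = - 56234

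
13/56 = 13/56 = 0.23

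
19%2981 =19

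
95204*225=21420900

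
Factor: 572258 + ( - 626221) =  - 53963 = -7^1*13^1*593^1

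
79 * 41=3239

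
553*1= 553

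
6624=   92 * 72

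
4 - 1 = 3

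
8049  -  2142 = 5907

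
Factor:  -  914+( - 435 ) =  - 19^1 * 71^1 = - 1349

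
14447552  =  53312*271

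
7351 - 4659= 2692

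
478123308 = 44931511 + 433191797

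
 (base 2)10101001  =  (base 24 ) 71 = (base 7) 331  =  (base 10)169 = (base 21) 81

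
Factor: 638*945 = 602910 = 2^1*3^3*5^1*7^1 * 11^1*29^1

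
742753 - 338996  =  403757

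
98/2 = 49=49.00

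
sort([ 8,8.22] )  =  [8,8.22 ]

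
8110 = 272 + 7838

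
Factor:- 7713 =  - 3^2 * 857^1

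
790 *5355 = 4230450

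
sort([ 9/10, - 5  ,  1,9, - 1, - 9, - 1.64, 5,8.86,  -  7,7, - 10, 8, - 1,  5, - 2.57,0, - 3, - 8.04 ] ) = [ - 10,-9, - 8.04, - 7 , - 5, - 3 , - 2.57,-1.64, - 1, - 1,0, 9/10 , 1, 5, 5, 7,8, 8.86,9]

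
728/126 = 52/9 = 5.78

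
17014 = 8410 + 8604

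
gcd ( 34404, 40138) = 5734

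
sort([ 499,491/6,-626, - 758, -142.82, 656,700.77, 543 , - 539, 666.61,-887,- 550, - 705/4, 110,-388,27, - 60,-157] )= [-887, -758 ,-626,-550,-539,  -  388,-705/4, - 157, - 142.82, - 60,27,491/6, 110 , 499, 543, 656, 666.61, 700.77]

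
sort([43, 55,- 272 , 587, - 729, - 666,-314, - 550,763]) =[ - 729, -666,-550,-314,-272,43 , 55, 587 , 763 ]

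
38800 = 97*400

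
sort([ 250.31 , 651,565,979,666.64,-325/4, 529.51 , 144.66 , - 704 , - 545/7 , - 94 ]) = [ - 704,  -  94,  -  325/4 , - 545/7, 144.66, 250.31,529.51,565 , 651, 666.64,979]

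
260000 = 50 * 5200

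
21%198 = 21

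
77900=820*95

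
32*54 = 1728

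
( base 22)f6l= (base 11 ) 562a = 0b1110011110101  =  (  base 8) 16365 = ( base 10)7413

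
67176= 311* 216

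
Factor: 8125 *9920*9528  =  767956800000 = 2^9*3^1*5^5*13^1 * 31^1*397^1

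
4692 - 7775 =-3083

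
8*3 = 24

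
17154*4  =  68616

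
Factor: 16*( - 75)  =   - 1200 = - 2^4*3^1*5^2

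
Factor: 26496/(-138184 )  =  -2^4*3^2*751^(-1)=   - 144/751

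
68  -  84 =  - 16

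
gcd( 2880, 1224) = 72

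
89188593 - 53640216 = 35548377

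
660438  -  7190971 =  - 6530533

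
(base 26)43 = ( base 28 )3n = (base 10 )107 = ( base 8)153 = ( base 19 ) 5c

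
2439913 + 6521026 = 8960939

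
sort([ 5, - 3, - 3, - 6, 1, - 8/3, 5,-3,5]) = [ - 6, - 3,-3,-3,-8/3, 1, 5, 5,5 ] 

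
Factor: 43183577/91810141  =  67^1*769^( - 1)*119389^ ( - 1)*644531^1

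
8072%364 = 64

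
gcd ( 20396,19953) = 1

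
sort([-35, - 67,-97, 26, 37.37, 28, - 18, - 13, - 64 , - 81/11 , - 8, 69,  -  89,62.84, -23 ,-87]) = [ - 97, - 89,-87, - 67 ,  -  64, - 35, - 23, - 18, - 13, - 8, - 81/11, 26, 28,37.37,  62.84, 69 ]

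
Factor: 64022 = 2^1*7^1*17^1*269^1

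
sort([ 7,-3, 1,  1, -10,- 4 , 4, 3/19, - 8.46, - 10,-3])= [ - 10,-10, - 8.46,- 4, - 3, - 3,3/19, 1, 1, 4,7 ] 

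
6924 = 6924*1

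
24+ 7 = 31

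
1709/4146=1709/4146 = 0.41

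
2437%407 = 402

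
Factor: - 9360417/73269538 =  - 2^( - 1)*3^1*11^1*29^1*9781^1*36634769^( - 1 )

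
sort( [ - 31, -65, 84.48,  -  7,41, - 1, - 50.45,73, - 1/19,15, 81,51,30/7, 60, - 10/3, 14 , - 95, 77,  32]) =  [  -  95, - 65, - 50.45,-31,- 7, - 10/3, - 1, - 1/19, 30/7, 14, 15,32, 41, 51, 60, 73,77, 81, 84.48 ] 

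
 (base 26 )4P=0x81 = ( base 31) 45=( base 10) 129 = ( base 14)93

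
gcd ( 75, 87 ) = 3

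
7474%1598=1082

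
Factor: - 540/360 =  - 2^( - 1)  *  3^1 = - 3/2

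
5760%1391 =196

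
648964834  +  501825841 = 1150790675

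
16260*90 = 1463400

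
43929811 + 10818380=54748191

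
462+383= 845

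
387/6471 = 43/719 = 0.06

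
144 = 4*36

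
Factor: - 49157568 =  - 2^6*3^2*31^1*2753^1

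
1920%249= 177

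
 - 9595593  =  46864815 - 56460408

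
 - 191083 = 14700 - 205783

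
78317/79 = 991  +  28/79 = 991.35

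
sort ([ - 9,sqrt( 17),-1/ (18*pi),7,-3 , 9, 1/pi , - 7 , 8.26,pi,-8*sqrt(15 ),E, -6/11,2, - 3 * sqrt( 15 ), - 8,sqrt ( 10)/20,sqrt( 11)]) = [ - 8 * sqrt( 15), - 3 * sqrt(15),-9, - 8 ,- 7, - 3, - 6/11,-1/(18*pi),sqrt(10 ) /20, 1/pi,2,E, pi,sqrt( 11 ),sqrt(17), 7,8.26,9]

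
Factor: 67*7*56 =26264=2^3 * 7^2*67^1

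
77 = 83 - 6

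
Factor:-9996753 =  - 3^1*13^1*137^1*1871^1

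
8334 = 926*9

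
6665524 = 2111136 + 4554388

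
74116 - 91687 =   -  17571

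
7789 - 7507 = 282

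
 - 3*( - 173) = 519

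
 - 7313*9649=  - 70563137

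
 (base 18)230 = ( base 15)31c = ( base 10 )702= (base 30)NC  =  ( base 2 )1010111110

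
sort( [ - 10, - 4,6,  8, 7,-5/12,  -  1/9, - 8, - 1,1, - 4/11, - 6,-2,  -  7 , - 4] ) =[-10, - 8 , - 7, - 6, - 4, - 4,  -  2 , - 1, - 5/12, - 4/11,- 1/9,1,6,7, 8]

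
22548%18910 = 3638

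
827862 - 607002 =220860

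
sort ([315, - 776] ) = [ - 776,315]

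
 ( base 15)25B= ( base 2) 1000011000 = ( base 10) 536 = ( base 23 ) 107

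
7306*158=1154348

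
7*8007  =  56049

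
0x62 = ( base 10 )98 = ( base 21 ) 4E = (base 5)343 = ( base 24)42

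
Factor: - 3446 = -2^1*1723^1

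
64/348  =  16/87 = 0.18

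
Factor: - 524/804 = - 3^(- 1 )*67^( - 1)*131^1 =-131/201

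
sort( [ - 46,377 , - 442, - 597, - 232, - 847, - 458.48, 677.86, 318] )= [-847, - 597,-458.48, - 442, - 232, - 46, 318, 377,677.86 ]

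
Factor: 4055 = 5^1*811^1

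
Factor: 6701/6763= 6701^1*6763^( - 1)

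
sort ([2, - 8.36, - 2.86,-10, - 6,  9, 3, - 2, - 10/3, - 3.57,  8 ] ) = [ - 10,  -  8.36, - 6, - 3.57, - 10/3, - 2.86, - 2, 2,3,8, 9 ]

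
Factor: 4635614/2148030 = 3^ (-2) * 5^(-1 ) * 29^( - 1)*823^( - 1)*2317807^1 = 2317807/1074015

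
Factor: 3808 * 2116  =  2^7*7^1*17^1 *23^2=8057728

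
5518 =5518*1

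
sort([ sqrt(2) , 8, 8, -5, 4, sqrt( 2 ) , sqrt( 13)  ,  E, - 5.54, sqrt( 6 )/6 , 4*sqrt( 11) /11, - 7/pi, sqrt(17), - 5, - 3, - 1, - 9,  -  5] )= [ - 9, - 5.54,-5 , - 5,  -  5, - 3,-7/pi, - 1, sqrt( 6)/6, 4  *sqrt(11 )/11, sqrt(2 ), sqrt( 2), E,  sqrt( 13), 4  ,  sqrt( 17), 8, 8 ] 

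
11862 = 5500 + 6362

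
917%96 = 53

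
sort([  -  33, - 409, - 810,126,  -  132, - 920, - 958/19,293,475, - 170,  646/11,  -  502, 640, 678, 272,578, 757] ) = [ - 920,  -  810,-502, - 409, - 170,-132, - 958/19, -33,646/11,126,272,293,475, 578,  640,678,757] 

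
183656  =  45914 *4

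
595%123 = 103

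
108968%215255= 108968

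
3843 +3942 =7785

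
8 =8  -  0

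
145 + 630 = 775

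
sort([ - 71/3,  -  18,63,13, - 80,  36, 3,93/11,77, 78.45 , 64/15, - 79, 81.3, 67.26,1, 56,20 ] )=[ - 80, - 79, - 71/3,- 18,  1,  3, 64/15, 93/11,13, 20,  36 , 56, 63,67.26,77,78.45,  81.3] 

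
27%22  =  5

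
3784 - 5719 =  - 1935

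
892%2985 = 892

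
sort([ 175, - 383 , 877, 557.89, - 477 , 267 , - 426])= [ -477, -426, - 383,175, 267, 557.89, 877]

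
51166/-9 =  - 51166/9 =- 5685.11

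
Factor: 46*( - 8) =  - 2^4*23^1=- 368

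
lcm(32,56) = 224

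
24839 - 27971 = - 3132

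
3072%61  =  22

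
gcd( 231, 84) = 21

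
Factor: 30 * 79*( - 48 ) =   -  2^5*3^2*5^1*79^1 = - 113760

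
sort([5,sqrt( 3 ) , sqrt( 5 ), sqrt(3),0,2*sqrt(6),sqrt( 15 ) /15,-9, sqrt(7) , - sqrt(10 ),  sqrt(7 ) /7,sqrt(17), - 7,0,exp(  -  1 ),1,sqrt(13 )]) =[ - 9, - 7, -sqrt(10 ), 0,0,sqrt(15 ) /15,exp( - 1 ) , sqrt(7 )/7,1,sqrt(3 ),sqrt( 3 ),  sqrt(5 ), sqrt( 7 ), sqrt(13 ),sqrt (17 ), 2*sqrt( 6),5 ] 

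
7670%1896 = 86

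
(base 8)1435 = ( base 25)16M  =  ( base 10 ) 797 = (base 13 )494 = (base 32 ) ot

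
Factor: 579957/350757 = 193319/116919  =  3^( - 2)*7^1*11^( - 1 )*1181^ ( - 1 )*27617^1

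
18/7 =2+4/7 = 2.57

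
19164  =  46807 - 27643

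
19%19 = 0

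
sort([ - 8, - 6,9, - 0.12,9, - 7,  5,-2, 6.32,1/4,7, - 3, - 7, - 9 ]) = [ - 9,-8, - 7, - 7, - 6,-3, - 2, - 0.12,  1/4,5, 6.32, 7,  9,9] 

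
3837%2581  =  1256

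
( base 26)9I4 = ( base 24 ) b94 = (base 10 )6556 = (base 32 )6cs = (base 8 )14634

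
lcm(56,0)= 0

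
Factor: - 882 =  - 2^1*3^2*7^2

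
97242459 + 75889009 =173131468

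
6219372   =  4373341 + 1846031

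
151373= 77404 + 73969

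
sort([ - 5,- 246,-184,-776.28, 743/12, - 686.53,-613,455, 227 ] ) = [-776.28,-686.53,  -  613, - 246, - 184,  -  5 , 743/12 , 227, 455]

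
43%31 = 12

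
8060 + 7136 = 15196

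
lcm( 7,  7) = 7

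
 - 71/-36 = 71/36= 1.97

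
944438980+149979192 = 1094418172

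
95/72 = 1 + 23/72 =1.32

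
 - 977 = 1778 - 2755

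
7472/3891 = 1 +3581/3891 = 1.92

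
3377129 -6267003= - 2889874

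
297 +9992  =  10289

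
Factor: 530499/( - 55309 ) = -681/71=-3^1 * 71^(-1) * 227^1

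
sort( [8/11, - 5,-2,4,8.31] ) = [ - 5, - 2,8/11,4 , 8.31 ]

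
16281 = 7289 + 8992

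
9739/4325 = 9739/4325 = 2.25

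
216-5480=-5264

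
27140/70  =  387 + 5/7 = 387.71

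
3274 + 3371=6645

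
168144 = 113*1488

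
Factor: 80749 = 80749^1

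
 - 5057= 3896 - 8953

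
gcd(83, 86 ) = 1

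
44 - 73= - 29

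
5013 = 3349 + 1664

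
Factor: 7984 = 2^4 *499^1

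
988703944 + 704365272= 1693069216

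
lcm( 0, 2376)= 0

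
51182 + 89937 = 141119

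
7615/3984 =1+3631/3984 =1.91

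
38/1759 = 38/1759 = 0.02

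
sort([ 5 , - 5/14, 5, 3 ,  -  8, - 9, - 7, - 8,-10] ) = [-10,-9,-8,  -  8, - 7,-5/14,3, 5, 5]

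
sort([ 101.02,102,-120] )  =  [ - 120, 101.02, 102]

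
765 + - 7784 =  - 7019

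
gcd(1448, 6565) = 1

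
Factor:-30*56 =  - 1680=- 2^4*3^1*5^1*7^1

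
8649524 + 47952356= 56601880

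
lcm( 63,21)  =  63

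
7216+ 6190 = 13406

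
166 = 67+99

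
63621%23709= 16203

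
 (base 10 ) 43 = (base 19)25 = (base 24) 1j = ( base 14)31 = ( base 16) 2B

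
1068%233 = 136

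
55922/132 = 27961/66=423.65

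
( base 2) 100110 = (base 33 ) 15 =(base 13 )2c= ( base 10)38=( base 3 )1102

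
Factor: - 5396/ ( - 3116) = 41^ ( - 1 )*71^1 = 71/41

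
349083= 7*49869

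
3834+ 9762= 13596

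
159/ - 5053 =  - 1 + 4894/5053 = -  0.03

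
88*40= 3520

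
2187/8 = 2187/8=273.38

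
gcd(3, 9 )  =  3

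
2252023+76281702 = 78533725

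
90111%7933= 2848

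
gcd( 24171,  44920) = 1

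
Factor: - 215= - 5^1*43^1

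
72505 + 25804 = 98309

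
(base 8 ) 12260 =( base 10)5296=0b1010010110000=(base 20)d4g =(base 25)8BL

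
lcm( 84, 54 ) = 756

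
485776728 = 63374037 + 422402691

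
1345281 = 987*1363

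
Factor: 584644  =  2^2 * 146161^1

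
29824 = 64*466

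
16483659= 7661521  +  8822138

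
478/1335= 478/1335 = 0.36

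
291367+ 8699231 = 8990598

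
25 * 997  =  24925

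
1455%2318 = 1455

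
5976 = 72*83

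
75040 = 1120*67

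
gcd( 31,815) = 1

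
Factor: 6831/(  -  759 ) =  - 3^2 = -9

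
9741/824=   9741/824= 11.82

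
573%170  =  63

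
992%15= 2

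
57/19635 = 19/6545  =  0.00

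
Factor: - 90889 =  - 97^1*937^1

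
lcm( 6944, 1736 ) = 6944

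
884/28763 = 884/28763 = 0.03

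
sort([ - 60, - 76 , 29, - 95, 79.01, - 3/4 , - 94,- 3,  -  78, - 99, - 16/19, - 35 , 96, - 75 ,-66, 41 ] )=[-99,-95, - 94, - 78,-76, - 75, - 66, - 60, - 35, - 3, - 16/19,- 3/4, 29, 41,  79.01, 96 ]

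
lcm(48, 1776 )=1776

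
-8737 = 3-8740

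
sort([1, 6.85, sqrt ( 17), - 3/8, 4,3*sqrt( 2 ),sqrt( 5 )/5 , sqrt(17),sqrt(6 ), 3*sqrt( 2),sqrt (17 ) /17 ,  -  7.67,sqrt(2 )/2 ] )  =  [ - 7.67, - 3/8,sqrt(17 )/17,sqrt( 5 )/5, sqrt( 2 )/2,1,sqrt(6),4 , sqrt( 17 ),sqrt(17 ), 3*sqrt( 2 ), 3* sqrt( 2),6.85]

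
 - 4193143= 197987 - 4391130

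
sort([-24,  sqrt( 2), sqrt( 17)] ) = [-24,sqrt ( 2 ), sqrt( 17 )]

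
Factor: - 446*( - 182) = 81172  =  2^2*7^1*13^1*223^1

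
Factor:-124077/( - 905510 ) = 2^(-1)*3^1*5^(-1)*23^( -1 )*31^( - 1)*59^1 * 127^(- 1)*701^1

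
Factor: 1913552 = 2^4 * 41^1*2917^1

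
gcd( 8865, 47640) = 15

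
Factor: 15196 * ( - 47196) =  - 2^4*3^3*19^1*23^1*29^1*131^1= -717190416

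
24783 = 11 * 2253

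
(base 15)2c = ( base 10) 42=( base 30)1C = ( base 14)30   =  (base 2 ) 101010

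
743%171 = 59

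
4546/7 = 4546/7 = 649.43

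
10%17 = 10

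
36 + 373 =409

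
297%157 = 140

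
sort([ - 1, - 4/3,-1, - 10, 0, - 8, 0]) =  [-10, - 8, - 4/3, - 1, - 1, 0, 0]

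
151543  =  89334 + 62209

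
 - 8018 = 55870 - 63888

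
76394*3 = 229182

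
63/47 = 1+16/47 = 1.34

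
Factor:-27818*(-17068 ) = 474797624  =  2^3*7^1*17^1*  251^1*1987^1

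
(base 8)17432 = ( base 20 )ji2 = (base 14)2C8A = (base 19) 1311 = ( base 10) 7962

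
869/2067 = 869/2067=0.42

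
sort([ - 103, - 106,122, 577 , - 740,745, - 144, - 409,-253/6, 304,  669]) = [  -  740,-409 , - 144, - 106, - 103, - 253/6, 122,304,577,669,745]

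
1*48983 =48983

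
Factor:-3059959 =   -  7^1 * 437137^1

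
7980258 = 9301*858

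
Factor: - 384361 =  - 61^1* 6301^1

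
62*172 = 10664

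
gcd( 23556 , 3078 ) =6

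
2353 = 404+1949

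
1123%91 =31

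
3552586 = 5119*694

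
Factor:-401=  -  401^1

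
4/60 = 1/15 = 0.07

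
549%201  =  147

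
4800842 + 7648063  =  12448905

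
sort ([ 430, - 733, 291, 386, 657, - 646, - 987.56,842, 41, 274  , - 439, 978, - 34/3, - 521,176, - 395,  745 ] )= [  -  987.56,-733,-646, - 521, - 439, -395, - 34/3,41,176, 274,291 , 386, 430,657 , 745,842,978]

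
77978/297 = 262 +164/297=262.55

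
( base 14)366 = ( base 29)nb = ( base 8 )1246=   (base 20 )1di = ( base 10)678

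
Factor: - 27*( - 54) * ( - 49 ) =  - 71442 = - 2^1 * 3^6 * 7^2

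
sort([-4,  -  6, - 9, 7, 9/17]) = [ -9,-6, - 4, 9/17, 7]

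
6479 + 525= 7004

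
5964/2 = 2982 = 2982.00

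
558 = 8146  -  7588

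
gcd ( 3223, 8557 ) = 1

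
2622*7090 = 18589980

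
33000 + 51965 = 84965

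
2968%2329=639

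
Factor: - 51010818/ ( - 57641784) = 8501803/9606964 = 2^(-2 )*167^1*50909^1*2401741^( - 1 )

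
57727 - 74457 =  - 16730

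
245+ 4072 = 4317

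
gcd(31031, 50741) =1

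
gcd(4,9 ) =1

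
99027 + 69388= 168415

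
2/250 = 1/125  =  0.01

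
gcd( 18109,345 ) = 1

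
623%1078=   623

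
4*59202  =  236808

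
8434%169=153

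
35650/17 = 35650/17 = 2097.06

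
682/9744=341/4872 = 0.07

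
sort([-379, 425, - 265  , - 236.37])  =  [ - 379,  -  265,  -  236.37, 425]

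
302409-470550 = - 168141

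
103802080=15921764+87880316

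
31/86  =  31/86 =0.36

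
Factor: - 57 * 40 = -2280 = -2^3*3^1*5^1*19^1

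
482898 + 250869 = 733767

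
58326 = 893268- 834942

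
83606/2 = 41803=41803.00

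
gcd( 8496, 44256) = 48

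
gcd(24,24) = 24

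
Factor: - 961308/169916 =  - 240327/42479= -  3^5*23^1*43^1*107^(-1)*397^( - 1 )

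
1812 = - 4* ( - 453 )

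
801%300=201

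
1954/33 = 59 + 7/33 = 59.21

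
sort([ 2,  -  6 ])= [ - 6,2]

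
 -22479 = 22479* ( - 1)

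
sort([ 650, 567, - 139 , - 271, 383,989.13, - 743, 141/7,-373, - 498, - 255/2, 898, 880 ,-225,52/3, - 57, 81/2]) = [-743, - 498, - 373, - 271,-225, - 139,-255/2 ,  -  57, 52/3, 141/7,81/2, 383,567,  650 , 880, 898,989.13]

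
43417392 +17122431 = 60539823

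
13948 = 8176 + 5772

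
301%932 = 301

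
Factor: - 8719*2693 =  - 23480267  =  - 2693^1*8719^1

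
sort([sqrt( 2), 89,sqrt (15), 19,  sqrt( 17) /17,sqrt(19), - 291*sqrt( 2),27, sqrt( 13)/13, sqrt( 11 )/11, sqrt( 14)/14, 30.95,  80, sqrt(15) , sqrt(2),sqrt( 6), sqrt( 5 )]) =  [-291*sqrt(2),sqrt( 17) /17, sqrt ( 14)/14, sqrt( 13 ) /13, sqrt ( 11)/11, sqrt( 2), sqrt (2 ),sqrt(  5), sqrt ( 6) , sqrt (15 ), sqrt( 15), sqrt( 19 ), 19,27, 30.95, 80 , 89]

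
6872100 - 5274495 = 1597605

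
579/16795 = 579/16795 = 0.03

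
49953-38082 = 11871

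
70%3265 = 70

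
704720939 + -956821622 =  - 252100683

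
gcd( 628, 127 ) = 1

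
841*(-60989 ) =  - 51291749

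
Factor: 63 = 3^2*7^1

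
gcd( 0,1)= 1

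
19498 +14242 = 33740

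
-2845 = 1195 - 4040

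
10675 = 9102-  -  1573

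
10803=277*39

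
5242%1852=1538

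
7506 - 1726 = 5780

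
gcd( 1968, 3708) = 12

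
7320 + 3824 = 11144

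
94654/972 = 97  +  185/486=97.38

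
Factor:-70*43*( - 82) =246820  =  2^2*5^1*7^1*41^1*43^1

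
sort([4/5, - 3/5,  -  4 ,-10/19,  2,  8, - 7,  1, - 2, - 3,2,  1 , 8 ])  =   [ - 7,-4,-3, - 2, - 3/5, -10/19  ,  4/5,  1,1,  2,2 , 8, 8 ] 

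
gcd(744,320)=8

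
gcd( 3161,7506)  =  1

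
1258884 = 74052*17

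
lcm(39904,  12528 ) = 1077408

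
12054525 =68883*175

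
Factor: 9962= 2^1 * 17^1 * 293^1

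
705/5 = 141=141.00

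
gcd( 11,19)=1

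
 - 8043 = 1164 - 9207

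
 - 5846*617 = - 3606982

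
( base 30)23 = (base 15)43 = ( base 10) 63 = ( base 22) 2j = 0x3F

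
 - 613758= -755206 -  - 141448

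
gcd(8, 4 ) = 4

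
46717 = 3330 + 43387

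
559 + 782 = 1341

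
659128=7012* 94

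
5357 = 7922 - 2565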